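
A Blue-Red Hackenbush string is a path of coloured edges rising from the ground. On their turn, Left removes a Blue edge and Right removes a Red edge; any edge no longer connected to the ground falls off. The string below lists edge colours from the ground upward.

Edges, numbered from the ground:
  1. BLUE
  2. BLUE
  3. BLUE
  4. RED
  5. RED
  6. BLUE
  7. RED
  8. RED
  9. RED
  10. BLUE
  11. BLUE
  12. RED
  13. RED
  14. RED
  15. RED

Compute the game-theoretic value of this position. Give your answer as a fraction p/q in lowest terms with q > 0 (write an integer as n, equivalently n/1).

9313/4096

Build v(s[:k]) for k = 1..15, string s = BLUE BLUE BLUE RED RED BLUE RED RED RED BLUE BLUE RED RED RED RED.
v(B) = { 0 | · } = 1
v(BB) = { 0; 1 | · } = 2
v(BBB) = { 0; 1; 2 | · } = 3
v(BBBR) = { 0; 1; 2 | 3 } = 5/2
v(BBBRR) = { 0; 1; 2 | 5/2; 3 } = 9/4
v(BBBRRB) = { 0; 1; 2; 9/4 | 5/2; 3 } = 19/8
v(BBBRRBR) = { 0; 1; 2; 9/4 | 19/8; 5/2; 3 } = 37/16
v(BBBRRBRR) = { 0; 1; 2; 9/4 | 37/16; 19/8; 5/2; 3 } = 73/32
v(BBBRRBRRR) = { 0; 1; 2; 9/4 | 73/32; 37/16; 19/8; 5/2; 3 } = 145/64
v(BBBRRBRRRB) = { 0; 1; 2; 9/4; 145/64 | 73/32; 37/16; 19/8; 5/2; 3 } = 291/128
v(BBBRRBRRRBB) = { 0; 1; 2; 9/4; 145/64; 291/128 | 73/32; 37/16; 19/8; 5/2; 3 } = 583/256
v(BBBRRBRRRBBR) = { 0; 1; 2; 9/4; 145/64; 291/128 | 583/256; 73/32; 37/16; 19/8; 5/2; 3 } = 1165/512
v(BBBRRBRRRBBRR) = { 0; 1; 2; 9/4; 145/64; 291/128 | 1165/512; 583/256; 73/32; 37/16; 19/8; 5/2; 3 } = 2329/1024
v(BBBRRBRRRBBRRR) = { 0; 1; 2; 9/4; 145/64; 291/128 | 2329/1024; 1165/512; 583/256; 73/32; 37/16; 19/8; 5/2; 3 } = 4657/2048
v(BBBRRBRRRBBRRRR) = { 0; 1; 2; 9/4; 145/64; 291/128 | 4657/2048; 2329/1024; 1165/512; 583/256; 73/32; 37/16; 19/8; 5/2; 3 } = 9313/4096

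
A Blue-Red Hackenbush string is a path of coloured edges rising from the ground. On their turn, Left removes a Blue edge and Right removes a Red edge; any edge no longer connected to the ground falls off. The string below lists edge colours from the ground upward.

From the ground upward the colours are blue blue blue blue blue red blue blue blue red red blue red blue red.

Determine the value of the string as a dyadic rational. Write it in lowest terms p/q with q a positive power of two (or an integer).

Recurse on prefixes of the 15-edge string blue blue blue blue blue red blue blue blue red red blue red blue red:
g_1 [b]  L=[0]  R=[(no moves)]  — 1
g_2 [bb]  L=[0; 1]  R=[(no moves)]  — 2
g_3 [bbb]  L=[0; 1; 2]  R=[(no moves)]  — 3
g_4 [bbbb]  L=[0; 1; 2; 3]  R=[(no moves)]  — 4
g_5 [bbbbb]  L=[0; 1; 2; 3; 4]  R=[(no moves)]  — 5
g_6 [bbbbbr]  L=[0; 1; 2; 3; 4]  R=[5]  — 9/2
g_7 [bbbbbrb]  L=[0; 1; 2; 3; 4; 9/2]  R=[5]  — 19/4
g_8 [bbbbbrbb]  L=[0; 1; 2; 3; 4; 9/2; 19/4]  R=[5]  — 39/8
g_9 [bbbbbrbbb]  L=[0; 1; 2; 3; 4; 9/2; 19/4; 39/8]  R=[5]  — 79/16
g_10 [bbbbbrbbbr]  L=[0; 1; 2; 3; 4; 9/2; 19/4; 39/8]  R=[79/16; 5]  — 157/32
g_11 [bbbbbrbbbrr]  L=[0; 1; 2; 3; 4; 9/2; 19/4; 39/8]  R=[157/32; 79/16; 5]  — 313/64
g_12 [bbbbbrbbbrrb]  L=[0; 1; 2; 3; 4; 9/2; 19/4; 39/8; 313/64]  R=[157/32; 79/16; 5]  — 627/128
g_13 [bbbbbrbbbrrbr]  L=[0; 1; 2; 3; 4; 9/2; 19/4; 39/8; 313/64]  R=[627/128; 157/32; 79/16; 5]  — 1253/256
g_14 [bbbbbrbbbrrbrb]  L=[0; 1; 2; 3; 4; 9/2; 19/4; 39/8; 313/64; 1253/256]  R=[627/128; 157/32; 79/16; 5]  — 2507/512
g_15 [bbbbbrbbbrrbrbr]  L=[0; 1; 2; 3; 4; 9/2; 19/4; 39/8; 313/64; 1253/256]  R=[2507/512; 627/128; 157/32; 79/16; 5]  — 5013/1024

5013/1024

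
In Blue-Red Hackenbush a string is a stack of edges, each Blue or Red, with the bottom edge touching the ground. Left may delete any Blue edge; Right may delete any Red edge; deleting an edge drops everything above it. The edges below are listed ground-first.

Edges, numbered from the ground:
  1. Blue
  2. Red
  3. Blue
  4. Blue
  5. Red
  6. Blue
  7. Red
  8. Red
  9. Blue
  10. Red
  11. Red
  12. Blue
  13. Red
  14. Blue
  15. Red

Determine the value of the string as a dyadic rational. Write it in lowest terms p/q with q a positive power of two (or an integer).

B: Left { 0 }, Right { (no moves) } gives simplest 1
BR: Left { 0 }, Right { 1 } gives simplest 1/2
BRB: Left { 0; 1/2 }, Right { 1 } gives simplest 3/4
BRBB: Left { 0; 1/2; 3/4 }, Right { 1 } gives simplest 7/8
BRBBR: Left { 0; 1/2; 3/4 }, Right { 7/8; 1 } gives simplest 13/16
BRBBRB: Left { 0; 1/2; 3/4; 13/16 }, Right { 7/8; 1 } gives simplest 27/32
BRBBRBR: Left { 0; 1/2; 3/4; 13/16 }, Right { 27/32; 7/8; 1 } gives simplest 53/64
BRBBRBRR: Left { 0; 1/2; 3/4; 13/16 }, Right { 53/64; 27/32; 7/8; 1 } gives simplest 105/128
BRBBRBRRB: Left { 0; 1/2; 3/4; 13/16; 105/128 }, Right { 53/64; 27/32; 7/8; 1 } gives simplest 211/256
BRBBRBRRBR: Left { 0; 1/2; 3/4; 13/16; 105/128 }, Right { 211/256; 53/64; 27/32; 7/8; 1 } gives simplest 421/512
BRBBRBRRBRR: Left { 0; 1/2; 3/4; 13/16; 105/128 }, Right { 421/512; 211/256; 53/64; 27/32; 7/8; 1 } gives simplest 841/1024
BRBBRBRRBRRB: Left { 0; 1/2; 3/4; 13/16; 105/128; 841/1024 }, Right { 421/512; 211/256; 53/64; 27/32; 7/8; 1 } gives simplest 1683/2048
BRBBRBRRBRRBR: Left { 0; 1/2; 3/4; 13/16; 105/128; 841/1024 }, Right { 1683/2048; 421/512; 211/256; 53/64; 27/32; 7/8; 1 } gives simplest 3365/4096
BRBBRBRRBRRBRB: Left { 0; 1/2; 3/4; 13/16; 105/128; 841/1024; 3365/4096 }, Right { 1683/2048; 421/512; 211/256; 53/64; 27/32; 7/8; 1 } gives simplest 6731/8192
BRBBRBRRBRRBRBR: Left { 0; 1/2; 3/4; 13/16; 105/128; 841/1024; 3365/4096 }, Right { 6731/8192; 1683/2048; 421/512; 211/256; 53/64; 27/32; 7/8; 1 } gives simplest 13461/16384

13461/16384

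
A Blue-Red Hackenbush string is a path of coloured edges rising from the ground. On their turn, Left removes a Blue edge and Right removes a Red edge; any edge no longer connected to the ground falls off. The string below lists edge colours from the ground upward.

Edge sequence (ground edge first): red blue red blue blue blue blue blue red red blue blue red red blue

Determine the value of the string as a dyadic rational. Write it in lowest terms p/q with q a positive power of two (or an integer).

Build G(s[:k]) for k = 1..15, string s = red blue red blue blue blue blue blue red red blue blue red red blue.
step 1: add red to get r; options L={  } R={ 0 } so -1
step 2: add blue to get rb; options L={ -1 } R={ 0 } so -1/2
step 3: add red to get rbr; options L={ -1 } R={ -1/2, 0 } so -3/4
step 4: add blue to get rbrb; options L={ -1, -3/4 } R={ -1/2, 0 } so -5/8
step 5: add blue to get rbrbb; options L={ -1, -3/4, -5/8 } R={ -1/2, 0 } so -9/16
step 6: add blue to get rbrbbb; options L={ -1, -3/4, -5/8, -9/16 } R={ -1/2, 0 } so -17/32
step 7: add blue to get rbrbbbb; options L={ -1, -3/4, -5/8, -9/16, -17/32 } R={ -1/2, 0 } so -33/64
step 8: add blue to get rbrbbbbb; options L={ -1, -3/4, -5/8, -9/16, -17/32, -33/64 } R={ -1/2, 0 } so -65/128
step 9: add red to get rbrbbbbbr; options L={ -1, -3/4, -5/8, -9/16, -17/32, -33/64 } R={ -65/128, -1/2, 0 } so -131/256
step 10: add red to get rbrbbbbbrr; options L={ -1, -3/4, -5/8, -9/16, -17/32, -33/64 } R={ -131/256, -65/128, -1/2, 0 } so -263/512
step 11: add blue to get rbrbbbbbrrb; options L={ -1, -3/4, -5/8, -9/16, -17/32, -33/64, -263/512 } R={ -131/256, -65/128, -1/2, 0 } so -525/1024
step 12: add blue to get rbrbbbbbrrbb; options L={ -1, -3/4, -5/8, -9/16, -17/32, -33/64, -263/512, -525/1024 } R={ -131/256, -65/128, -1/2, 0 } so -1049/2048
step 13: add red to get rbrbbbbbrrbbr; options L={ -1, -3/4, -5/8, -9/16, -17/32, -33/64, -263/512, -525/1024 } R={ -1049/2048, -131/256, -65/128, -1/2, 0 } so -2099/4096
step 14: add red to get rbrbbbbbrrbbrr; options L={ -1, -3/4, -5/8, -9/16, -17/32, -33/64, -263/512, -525/1024 } R={ -2099/4096, -1049/2048, -131/256, -65/128, -1/2, 0 } so -4199/8192
step 15: add blue to get rbrbbbbbrrbbrrb; options L={ -1, -3/4, -5/8, -9/16, -17/32, -33/64, -263/512, -525/1024, -4199/8192 } R={ -2099/4096, -1049/2048, -131/256, -65/128, -1/2, 0 } so -8397/16384

-8397/16384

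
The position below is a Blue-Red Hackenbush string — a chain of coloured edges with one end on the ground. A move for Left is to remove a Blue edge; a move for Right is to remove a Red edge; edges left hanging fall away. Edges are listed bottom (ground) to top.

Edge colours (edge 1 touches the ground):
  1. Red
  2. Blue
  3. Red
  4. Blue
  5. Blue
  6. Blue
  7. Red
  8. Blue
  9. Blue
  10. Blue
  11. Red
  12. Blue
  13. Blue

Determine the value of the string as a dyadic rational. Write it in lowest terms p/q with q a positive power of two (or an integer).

-2185/4096

Prefix values for Red Blue Red Blue Blue Blue Red Blue Blue Blue Red Blue Blue via {L|R} + simplicity:
1 of 13 · R · max L −∞ · min R 0 ⇒ -1
2 of 13 · RB · max L -1 · min R 0 ⇒ -1/2
3 of 13 · RBR · max L -1 · min R -1/2 ⇒ -3/4
4 of 13 · RBRB · max L -3/4 · min R -1/2 ⇒ -5/8
5 of 13 · RBRBB · max L -5/8 · min R -1/2 ⇒ -9/16
6 of 13 · RBRBBB · max L -9/16 · min R -1/2 ⇒ -17/32
7 of 13 · RBRBBBR · max L -9/16 · min R -17/32 ⇒ -35/64
8 of 13 · RBRBBBRB · max L -35/64 · min R -17/32 ⇒ -69/128
9 of 13 · RBRBBBRBB · max L -69/128 · min R -17/32 ⇒ -137/256
10 of 13 · RBRBBBRBBB · max L -137/256 · min R -17/32 ⇒ -273/512
11 of 13 · RBRBBBRBBBR · max L -137/256 · min R -273/512 ⇒ -547/1024
12 of 13 · RBRBBBRBBBRB · max L -547/1024 · min R -273/512 ⇒ -1093/2048
13 of 13 · RBRBBBRBBBRBB · max L -1093/2048 · min R -273/512 ⇒ -2185/4096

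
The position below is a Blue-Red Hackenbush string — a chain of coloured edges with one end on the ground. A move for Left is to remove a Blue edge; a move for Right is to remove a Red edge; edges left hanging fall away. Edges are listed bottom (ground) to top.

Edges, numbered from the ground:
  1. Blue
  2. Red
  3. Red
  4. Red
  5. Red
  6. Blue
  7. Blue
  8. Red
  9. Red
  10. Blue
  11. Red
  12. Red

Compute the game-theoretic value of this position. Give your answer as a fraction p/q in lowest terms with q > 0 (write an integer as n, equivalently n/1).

201/2048

Prefix values for Blue Red Red Red Red Blue Blue Red Red Blue Red Red via {L|R} + simplicity:
1 of 12 · B · max L 0 · min R +∞ = 1
2 of 12 · BR · max L 0 · min R 1 = 1/2
3 of 12 · BRR · max L 0 · min R 1/2 = 1/4
4 of 12 · BRRR · max L 0 · min R 1/4 = 1/8
5 of 12 · BRRRR · max L 0 · min R 1/8 = 1/16
6 of 12 · BRRRRB · max L 1/16 · min R 1/8 = 3/32
7 of 12 · BRRRRBB · max L 3/32 · min R 1/8 = 7/64
8 of 12 · BRRRRBBR · max L 3/32 · min R 7/64 = 13/128
9 of 12 · BRRRRBBRR · max L 3/32 · min R 13/128 = 25/256
10 of 12 · BRRRRBBRRB · max L 25/256 · min R 13/128 = 51/512
11 of 12 · BRRRRBBRRBR · max L 25/256 · min R 51/512 = 101/1024
12 of 12 · BRRRRBBRRBRR · max L 25/256 · min R 101/1024 = 201/2048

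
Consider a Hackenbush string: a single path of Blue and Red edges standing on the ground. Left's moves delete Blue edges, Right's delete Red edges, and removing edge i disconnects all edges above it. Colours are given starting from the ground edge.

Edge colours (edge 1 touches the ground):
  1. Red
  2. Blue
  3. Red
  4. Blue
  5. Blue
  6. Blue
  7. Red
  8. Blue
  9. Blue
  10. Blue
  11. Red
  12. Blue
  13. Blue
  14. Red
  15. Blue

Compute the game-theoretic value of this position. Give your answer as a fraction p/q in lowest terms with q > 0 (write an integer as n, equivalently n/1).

g(R) = { · | 0 } — -1
g(RB) = { -1 | 0 } — -1/2
g(RBR) = { -1 | -1/2,0 } — -3/4
g(RBRB) = { -1,-3/4 | -1/2,0 } — -5/8
g(RBRBB) = { -1,-3/4,-5/8 | -1/2,0 } — -9/16
g(RBRBBB) = { -1,-3/4,-5/8,-9/16 | -1/2,0 } — -17/32
g(RBRBBBR) = { -1,-3/4,-5/8,-9/16 | -17/32,-1/2,0 } — -35/64
g(RBRBBBRB) = { -1,-3/4,-5/8,-9/16,-35/64 | -17/32,-1/2,0 } — -69/128
g(RBRBBBRBB) = { -1,-3/4,-5/8,-9/16,-35/64,-69/128 | -17/32,-1/2,0 } — -137/256
g(RBRBBBRBBB) = { -1,-3/4,-5/8,-9/16,-35/64,-69/128,-137/256 | -17/32,-1/2,0 } — -273/512
g(RBRBBBRBBBR) = { -1,-3/4,-5/8,-9/16,-35/64,-69/128,-137/256 | -273/512,-17/32,-1/2,0 } — -547/1024
g(RBRBBBRBBBRB) = { -1,-3/4,-5/8,-9/16,-35/64,-69/128,-137/256,-547/1024 | -273/512,-17/32,-1/2,0 } — -1093/2048
g(RBRBBBRBBBRBB) = { -1,-3/4,-5/8,-9/16,-35/64,-69/128,-137/256,-547/1024,-1093/2048 | -273/512,-17/32,-1/2,0 } — -2185/4096
g(RBRBBBRBBBRBBR) = { -1,-3/4,-5/8,-9/16,-35/64,-69/128,-137/256,-547/1024,-1093/2048 | -2185/4096,-273/512,-17/32,-1/2,0 } — -4371/8192
g(RBRBBBRBBBRBBRB) = { -1,-3/4,-5/8,-9/16,-35/64,-69/128,-137/256,-547/1024,-1093/2048,-4371/8192 | -2185/4096,-273/512,-17/32,-1/2,0 } — -8741/16384

-8741/16384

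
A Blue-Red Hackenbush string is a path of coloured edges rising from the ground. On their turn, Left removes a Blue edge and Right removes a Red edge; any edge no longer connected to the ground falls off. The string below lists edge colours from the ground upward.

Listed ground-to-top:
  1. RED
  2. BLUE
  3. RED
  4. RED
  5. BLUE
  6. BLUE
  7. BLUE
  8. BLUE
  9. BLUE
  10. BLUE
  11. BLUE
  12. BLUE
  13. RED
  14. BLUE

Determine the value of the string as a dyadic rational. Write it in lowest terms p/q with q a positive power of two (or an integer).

-6149/8192

Prefix values for RED BLUE RED RED BLUE BLUE BLUE BLUE BLUE BLUE BLUE BLUE RED BLUE via {L|R} + simplicity:
v_1 [R]  L=[(no moves)]  R=[0]  → -1
v_2 [RB]  L=[-1]  R=[0]  → -1/2
v_3 [RBR]  L=[-1]  R=[-1/2 0]  → -3/4
v_4 [RBRR]  L=[-1]  R=[-3/4 -1/2 0]  → -7/8
v_5 [RBRRB]  L=[-1 -7/8]  R=[-3/4 -1/2 0]  → -13/16
v_6 [RBRRBB]  L=[-1 -7/8 -13/16]  R=[-3/4 -1/2 0]  → -25/32
v_7 [RBRRBBB]  L=[-1 -7/8 -13/16 -25/32]  R=[-3/4 -1/2 0]  → -49/64
v_8 [RBRRBBBB]  L=[-1 -7/8 -13/16 -25/32 -49/64]  R=[-3/4 -1/2 0]  → -97/128
v_9 [RBRRBBBBB]  L=[-1 -7/8 -13/16 -25/32 -49/64 -97/128]  R=[-3/4 -1/2 0]  → -193/256
v_10 [RBRRBBBBBB]  L=[-1 -7/8 -13/16 -25/32 -49/64 -97/128 -193/256]  R=[-3/4 -1/2 0]  → -385/512
v_11 [RBRRBBBBBBB]  L=[-1 -7/8 -13/16 -25/32 -49/64 -97/128 -193/256 -385/512]  R=[-3/4 -1/2 0]  → -769/1024
v_12 [RBRRBBBBBBBB]  L=[-1 -7/8 -13/16 -25/32 -49/64 -97/128 -193/256 -385/512 -769/1024]  R=[-3/4 -1/2 0]  → -1537/2048
v_13 [RBRRBBBBBBBBR]  L=[-1 -7/8 -13/16 -25/32 -49/64 -97/128 -193/256 -385/512 -769/1024]  R=[-1537/2048 -3/4 -1/2 0]  → -3075/4096
v_14 [RBRRBBBBBBBBRB]  L=[-1 -7/8 -13/16 -25/32 -49/64 -97/128 -193/256 -385/512 -769/1024 -3075/4096]  R=[-1537/2048 -3/4 -1/2 0]  → -6149/8192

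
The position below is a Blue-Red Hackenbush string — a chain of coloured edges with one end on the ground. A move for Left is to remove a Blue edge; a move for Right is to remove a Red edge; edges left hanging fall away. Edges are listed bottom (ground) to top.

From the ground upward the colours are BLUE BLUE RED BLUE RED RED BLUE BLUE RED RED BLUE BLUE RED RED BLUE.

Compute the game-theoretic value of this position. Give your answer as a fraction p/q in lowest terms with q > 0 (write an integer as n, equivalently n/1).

13107/8192

value(B) = { 0 | (no moves) } => 1
value(BB) = { 0, 1 | (no moves) } => 2
value(BBR) = { 0, 1 | 2 } => 3/2
value(BBRB) = { 0, 1, 3/2 | 2 } => 7/4
value(BBRBR) = { 0, 1, 3/2 | 7/4, 2 } => 13/8
value(BBRBRR) = { 0, 1, 3/2 | 13/8, 7/4, 2 } => 25/16
value(BBRBRRB) = { 0, 1, 3/2, 25/16 | 13/8, 7/4, 2 } => 51/32
value(BBRBRRBB) = { 0, 1, 3/2, 25/16, 51/32 | 13/8, 7/4, 2 } => 103/64
value(BBRBRRBBR) = { 0, 1, 3/2, 25/16, 51/32 | 103/64, 13/8, 7/4, 2 } => 205/128
value(BBRBRRBBRR) = { 0, 1, 3/2, 25/16, 51/32 | 205/128, 103/64, 13/8, 7/4, 2 } => 409/256
value(BBRBRRBBRRB) = { 0, 1, 3/2, 25/16, 51/32, 409/256 | 205/128, 103/64, 13/8, 7/4, 2 } => 819/512
value(BBRBRRBBRRBB) = { 0, 1, 3/2, 25/16, 51/32, 409/256, 819/512 | 205/128, 103/64, 13/8, 7/4, 2 } => 1639/1024
value(BBRBRRBBRRBBR) = { 0, 1, 3/2, 25/16, 51/32, 409/256, 819/512 | 1639/1024, 205/128, 103/64, 13/8, 7/4, 2 } => 3277/2048
value(BBRBRRBBRRBBRR) = { 0, 1, 3/2, 25/16, 51/32, 409/256, 819/512 | 3277/2048, 1639/1024, 205/128, 103/64, 13/8, 7/4, 2 } => 6553/4096
value(BBRBRRBBRRBBRRB) = { 0, 1, 3/2, 25/16, 51/32, 409/256, 819/512, 6553/4096 | 3277/2048, 1639/1024, 205/128, 103/64, 13/8, 7/4, 2 } => 13107/8192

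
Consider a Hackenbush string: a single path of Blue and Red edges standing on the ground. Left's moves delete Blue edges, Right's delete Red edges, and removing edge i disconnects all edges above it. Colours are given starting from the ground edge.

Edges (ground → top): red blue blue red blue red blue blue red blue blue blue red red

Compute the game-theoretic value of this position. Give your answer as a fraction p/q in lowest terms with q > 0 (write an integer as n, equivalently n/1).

1 of 14 · r · max L −∞ · min R 0 -> -1
2 of 14 · rb · max L -1 · min R 0 -> -1/2
3 of 14 · rbb · max L -1/2 · min R 0 -> -1/4
4 of 14 · rbbr · max L -1/2 · min R -1/4 -> -3/8
5 of 14 · rbbrb · max L -3/8 · min R -1/4 -> -5/16
6 of 14 · rbbrbr · max L -3/8 · min R -5/16 -> -11/32
7 of 14 · rbbrbrb · max L -11/32 · min R -5/16 -> -21/64
8 of 14 · rbbrbrbb · max L -21/64 · min R -5/16 -> -41/128
9 of 14 · rbbrbrbbr · max L -21/64 · min R -41/128 -> -83/256
10 of 14 · rbbrbrbbrb · max L -83/256 · min R -41/128 -> -165/512
11 of 14 · rbbrbrbbrbb · max L -165/512 · min R -41/128 -> -329/1024
12 of 14 · rbbrbrbbrbbb · max L -329/1024 · min R -41/128 -> -657/2048
13 of 14 · rbbrbrbbrbbbr · max L -329/1024 · min R -657/2048 -> -1315/4096
14 of 14 · rbbrbrbbrbbbrr · max L -329/1024 · min R -1315/4096 -> -2631/8192

-2631/8192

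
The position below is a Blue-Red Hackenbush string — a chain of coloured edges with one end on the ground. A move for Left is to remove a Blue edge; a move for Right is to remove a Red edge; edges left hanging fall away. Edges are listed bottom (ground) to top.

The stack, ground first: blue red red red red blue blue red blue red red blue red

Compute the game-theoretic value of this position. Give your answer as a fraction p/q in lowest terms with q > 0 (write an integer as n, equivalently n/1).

421/4096

Prefix values for blue red red red red blue blue red blue red red blue red via {L|R} + simplicity:
edge 1 of 13 (blue): { 0 |  } → 1
edge 2 of 13 (red): { 0 | 1 } → 1/2
edge 3 of 13 (red): { 0 | 1/2; 1 } → 1/4
edge 4 of 13 (red): { 0 | 1/4; 1/2; 1 } → 1/8
edge 5 of 13 (red): { 0 | 1/8; 1/4; 1/2; 1 } → 1/16
edge 6 of 13 (blue): { 0; 1/16 | 1/8; 1/4; 1/2; 1 } → 3/32
edge 7 of 13 (blue): { 0; 1/16; 3/32 | 1/8; 1/4; 1/2; 1 } → 7/64
edge 8 of 13 (red): { 0; 1/16; 3/32 | 7/64; 1/8; 1/4; 1/2; 1 } → 13/128
edge 9 of 13 (blue): { 0; 1/16; 3/32; 13/128 | 7/64; 1/8; 1/4; 1/2; 1 } → 27/256
edge 10 of 13 (red): { 0; 1/16; 3/32; 13/128 | 27/256; 7/64; 1/8; 1/4; 1/2; 1 } → 53/512
edge 11 of 13 (red): { 0; 1/16; 3/32; 13/128 | 53/512; 27/256; 7/64; 1/8; 1/4; 1/2; 1 } → 105/1024
edge 12 of 13 (blue): { 0; 1/16; 3/32; 13/128; 105/1024 | 53/512; 27/256; 7/64; 1/8; 1/4; 1/2; 1 } → 211/2048
edge 13 of 13 (red): { 0; 1/16; 3/32; 13/128; 105/1024 | 211/2048; 53/512; 27/256; 7/64; 1/8; 1/4; 1/2; 1 } → 421/4096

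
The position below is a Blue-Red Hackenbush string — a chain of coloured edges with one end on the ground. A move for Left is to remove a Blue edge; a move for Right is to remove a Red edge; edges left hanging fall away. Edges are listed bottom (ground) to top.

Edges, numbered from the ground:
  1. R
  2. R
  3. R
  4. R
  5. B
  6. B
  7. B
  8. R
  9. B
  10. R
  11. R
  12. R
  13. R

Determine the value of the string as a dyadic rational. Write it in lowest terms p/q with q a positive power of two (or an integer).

Build G(s[:k]) for k = 1..13, string s = R R R R B B B R B R R R R.
1 of 13 · R · max L −∞ · min R 0 gives -1
2 of 13 · RR · max L −∞ · min R -1 gives -2
3 of 13 · RRR · max L −∞ · min R -2 gives -3
4 of 13 · RRRR · max L −∞ · min R -3 gives -4
5 of 13 · RRRRB · max L -4 · min R -3 gives -7/2
6 of 13 · RRRRBB · max L -7/2 · min R -3 gives -13/4
7 of 13 · RRRRBBB · max L -13/4 · min R -3 gives -25/8
8 of 13 · RRRRBBBR · max L -13/4 · min R -25/8 gives -51/16
9 of 13 · RRRRBBBRB · max L -51/16 · min R -25/8 gives -101/32
10 of 13 · RRRRBBBRBR · max L -51/16 · min R -101/32 gives -203/64
11 of 13 · RRRRBBBRBRR · max L -51/16 · min R -203/64 gives -407/128
12 of 13 · RRRRBBBRBRRR · max L -51/16 · min R -407/128 gives -815/256
13 of 13 · RRRRBBBRBRRRR · max L -51/16 · min R -815/256 gives -1631/512

-1631/512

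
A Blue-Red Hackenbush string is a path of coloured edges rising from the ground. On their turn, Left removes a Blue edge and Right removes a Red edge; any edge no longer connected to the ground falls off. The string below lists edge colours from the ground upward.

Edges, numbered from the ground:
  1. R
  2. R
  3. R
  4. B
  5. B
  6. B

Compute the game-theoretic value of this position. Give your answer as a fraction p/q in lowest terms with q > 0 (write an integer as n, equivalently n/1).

-17/8

G_1 [R]  L=[(no moves)]  R=[0]  => -1
G_2 [RR]  L=[(no moves)]  R=[-1; 0]  => -2
G_3 [RRR]  L=[(no moves)]  R=[-2; -1; 0]  => -3
G_4 [RRRB]  L=[-3]  R=[-2; -1; 0]  => -5/2
G_5 [RRRBB]  L=[-3; -5/2]  R=[-2; -1; 0]  => -9/4
G_6 [RRRBBB]  L=[-3; -5/2; -9/4]  R=[-2; -1; 0]  => -17/8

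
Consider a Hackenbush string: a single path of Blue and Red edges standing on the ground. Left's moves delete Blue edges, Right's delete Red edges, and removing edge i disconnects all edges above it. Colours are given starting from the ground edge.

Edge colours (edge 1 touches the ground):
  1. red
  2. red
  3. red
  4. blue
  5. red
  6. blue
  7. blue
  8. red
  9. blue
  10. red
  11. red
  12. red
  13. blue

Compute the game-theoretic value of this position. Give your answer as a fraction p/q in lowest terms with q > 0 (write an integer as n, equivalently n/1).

step 1: add red to get r; options L={ · } R={ 0 } gives -1
step 2: add red to get rr; options L={ · } R={ -1, 0 } gives -2
step 3: add red to get rrr; options L={ · } R={ -2, -1, 0 } gives -3
step 4: add blue to get rrrb; options L={ -3 } R={ -2, -1, 0 } gives -5/2
step 5: add red to get rrrbr; options L={ -3 } R={ -5/2, -2, -1, 0 } gives -11/4
step 6: add blue to get rrrbrb; options L={ -3, -11/4 } R={ -5/2, -2, -1, 0 } gives -21/8
step 7: add blue to get rrrbrbb; options L={ -3, -11/4, -21/8 } R={ -5/2, -2, -1, 0 } gives -41/16
step 8: add red to get rrrbrbbr; options L={ -3, -11/4, -21/8 } R={ -41/16, -5/2, -2, -1, 0 } gives -83/32
step 9: add blue to get rrrbrbbrb; options L={ -3, -11/4, -21/8, -83/32 } R={ -41/16, -5/2, -2, -1, 0 } gives -165/64
step 10: add red to get rrrbrbbrbr; options L={ -3, -11/4, -21/8, -83/32 } R={ -165/64, -41/16, -5/2, -2, -1, 0 } gives -331/128
step 11: add red to get rrrbrbbrbrr; options L={ -3, -11/4, -21/8, -83/32 } R={ -331/128, -165/64, -41/16, -5/2, -2, -1, 0 } gives -663/256
step 12: add red to get rrrbrbbrbrrr; options L={ -3, -11/4, -21/8, -83/32 } R={ -663/256, -331/128, -165/64, -41/16, -5/2, -2, -1, 0 } gives -1327/512
step 13: add blue to get rrrbrbbrbrrrb; options L={ -3, -11/4, -21/8, -83/32, -1327/512 } R={ -663/256, -331/128, -165/64, -41/16, -5/2, -2, -1, 0 } gives -2653/1024

-2653/1024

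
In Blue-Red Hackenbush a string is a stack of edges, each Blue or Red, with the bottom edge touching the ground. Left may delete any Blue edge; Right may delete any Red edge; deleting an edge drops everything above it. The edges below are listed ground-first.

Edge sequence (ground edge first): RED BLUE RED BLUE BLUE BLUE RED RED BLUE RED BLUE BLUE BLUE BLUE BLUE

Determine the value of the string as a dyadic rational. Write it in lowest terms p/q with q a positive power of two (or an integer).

Build g(s[:k]) for k = 1..15, string s = RED BLUE RED BLUE BLUE BLUE RED RED BLUE RED BLUE BLUE BLUE BLUE BLUE.
g_1 [R]  L=[—]  R=[0]  → -1
g_2 [RB]  L=[-1]  R=[0]  → -1/2
g_3 [RBR]  L=[-1]  R=[-1/2; 0]  → -3/4
g_4 [RBRB]  L=[-1; -3/4]  R=[-1/2; 0]  → -5/8
g_5 [RBRBB]  L=[-1; -3/4; -5/8]  R=[-1/2; 0]  → -9/16
g_6 [RBRBBB]  L=[-1; -3/4; -5/8; -9/16]  R=[-1/2; 0]  → -17/32
g_7 [RBRBBBR]  L=[-1; -3/4; -5/8; -9/16]  R=[-17/32; -1/2; 0]  → -35/64
g_8 [RBRBBBRR]  L=[-1; -3/4; -5/8; -9/16]  R=[-35/64; -17/32; -1/2; 0]  → -71/128
g_9 [RBRBBBRRB]  L=[-1; -3/4; -5/8; -9/16; -71/128]  R=[-35/64; -17/32; -1/2; 0]  → -141/256
g_10 [RBRBBBRRBR]  L=[-1; -3/4; -5/8; -9/16; -71/128]  R=[-141/256; -35/64; -17/32; -1/2; 0]  → -283/512
g_11 [RBRBBBRRBRB]  L=[-1; -3/4; -5/8; -9/16; -71/128; -283/512]  R=[-141/256; -35/64; -17/32; -1/2; 0]  → -565/1024
g_12 [RBRBBBRRBRBB]  L=[-1; -3/4; -5/8; -9/16; -71/128; -283/512; -565/1024]  R=[-141/256; -35/64; -17/32; -1/2; 0]  → -1129/2048
g_13 [RBRBBBRRBRBBB]  L=[-1; -3/4; -5/8; -9/16; -71/128; -283/512; -565/1024; -1129/2048]  R=[-141/256; -35/64; -17/32; -1/2; 0]  → -2257/4096
g_14 [RBRBBBRRBRBBBB]  L=[-1; -3/4; -5/8; -9/16; -71/128; -283/512; -565/1024; -1129/2048; -2257/4096]  R=[-141/256; -35/64; -17/32; -1/2; 0]  → -4513/8192
g_15 [RBRBBBRRBRBBBBB]  L=[-1; -3/4; -5/8; -9/16; -71/128; -283/512; -565/1024; -1129/2048; -2257/4096; -4513/8192]  R=[-141/256; -35/64; -17/32; -1/2; 0]  → -9025/16384

-9025/16384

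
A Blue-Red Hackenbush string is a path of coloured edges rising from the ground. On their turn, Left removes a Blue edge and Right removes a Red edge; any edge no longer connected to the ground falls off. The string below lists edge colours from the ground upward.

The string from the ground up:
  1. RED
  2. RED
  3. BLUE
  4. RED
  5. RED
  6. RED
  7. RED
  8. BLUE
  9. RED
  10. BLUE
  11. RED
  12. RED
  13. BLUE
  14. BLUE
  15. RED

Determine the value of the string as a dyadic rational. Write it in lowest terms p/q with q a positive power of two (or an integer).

Build val(s[:k]) for k = 1..15, string s = RED RED BLUE RED RED RED RED BLUE RED BLUE RED RED BLUE BLUE RED.
1 of 15 · R · max L −∞ · min R 0 -> -1
2 of 15 · RR · max L −∞ · min R -1 -> -2
3 of 15 · RRB · max L -2 · min R -1 -> -3/2
4 of 15 · RRBR · max L -2 · min R -3/2 -> -7/4
5 of 15 · RRBRR · max L -2 · min R -7/4 -> -15/8
6 of 15 · RRBRRR · max L -2 · min R -15/8 -> -31/16
7 of 15 · RRBRRRR · max L -2 · min R -31/16 -> -63/32
8 of 15 · RRBRRRRB · max L -63/32 · min R -31/16 -> -125/64
9 of 15 · RRBRRRRBR · max L -63/32 · min R -125/64 -> -251/128
10 of 15 · RRBRRRRBRB · max L -251/128 · min R -125/64 -> -501/256
11 of 15 · RRBRRRRBRBR · max L -251/128 · min R -501/256 -> -1003/512
12 of 15 · RRBRRRRBRBRR · max L -251/128 · min R -1003/512 -> -2007/1024
13 of 15 · RRBRRRRBRBRRB · max L -2007/1024 · min R -1003/512 -> -4013/2048
14 of 15 · RRBRRRRBRBRRBB · max L -4013/2048 · min R -1003/512 -> -8025/4096
15 of 15 · RRBRRRRBRBRRBBR · max L -4013/2048 · min R -8025/4096 -> -16051/8192

-16051/8192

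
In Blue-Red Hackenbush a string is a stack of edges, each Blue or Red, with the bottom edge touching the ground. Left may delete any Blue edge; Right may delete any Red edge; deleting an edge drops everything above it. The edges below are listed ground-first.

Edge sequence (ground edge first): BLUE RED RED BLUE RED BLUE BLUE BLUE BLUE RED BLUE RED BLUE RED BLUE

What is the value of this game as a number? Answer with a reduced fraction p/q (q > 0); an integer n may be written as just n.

g(B) = { 0 | — } => 1
g(BR) = { 0 | 1 } => 1/2
g(BRR) = { 0 | 1/2; 1 } => 1/4
g(BRRB) = { 0; 1/4 | 1/2; 1 } => 3/8
g(BRRBR) = { 0; 1/4 | 3/8; 1/2; 1 } => 5/16
g(BRRBRB) = { 0; 1/4; 5/16 | 3/8; 1/2; 1 } => 11/32
g(BRRBRBB) = { 0; 1/4; 5/16; 11/32 | 3/8; 1/2; 1 } => 23/64
g(BRRBRBBB) = { 0; 1/4; 5/16; 11/32; 23/64 | 3/8; 1/2; 1 } => 47/128
g(BRRBRBBBB) = { 0; 1/4; 5/16; 11/32; 23/64; 47/128 | 3/8; 1/2; 1 } => 95/256
g(BRRBRBBBBR) = { 0; 1/4; 5/16; 11/32; 23/64; 47/128 | 95/256; 3/8; 1/2; 1 } => 189/512
g(BRRBRBBBBRB) = { 0; 1/4; 5/16; 11/32; 23/64; 47/128; 189/512 | 95/256; 3/8; 1/2; 1 } => 379/1024
g(BRRBRBBBBRBR) = { 0; 1/4; 5/16; 11/32; 23/64; 47/128; 189/512 | 379/1024; 95/256; 3/8; 1/2; 1 } => 757/2048
g(BRRBRBBBBRBRB) = { 0; 1/4; 5/16; 11/32; 23/64; 47/128; 189/512; 757/2048 | 379/1024; 95/256; 3/8; 1/2; 1 } => 1515/4096
g(BRRBRBBBBRBRBR) = { 0; 1/4; 5/16; 11/32; 23/64; 47/128; 189/512; 757/2048 | 1515/4096; 379/1024; 95/256; 3/8; 1/2; 1 } => 3029/8192
g(BRRBRBBBBRBRBRB) = { 0; 1/4; 5/16; 11/32; 23/64; 47/128; 189/512; 757/2048; 3029/8192 | 1515/4096; 379/1024; 95/256; 3/8; 1/2; 1 } => 6059/16384

6059/16384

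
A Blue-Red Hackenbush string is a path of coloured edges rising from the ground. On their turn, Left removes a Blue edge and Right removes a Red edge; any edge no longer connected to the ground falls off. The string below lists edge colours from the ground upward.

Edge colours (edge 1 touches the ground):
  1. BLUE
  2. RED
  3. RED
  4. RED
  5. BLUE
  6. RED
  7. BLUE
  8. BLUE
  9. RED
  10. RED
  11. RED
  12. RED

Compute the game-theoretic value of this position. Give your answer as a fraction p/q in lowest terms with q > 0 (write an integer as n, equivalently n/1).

353/2048

Build value(s[:k]) for k = 1..12, string s = BLUE RED RED RED BLUE RED BLUE BLUE RED RED RED RED.
B: Left { 0 }, Right { · } — simplest 1
BR: Left { 0 }, Right { 1 } — simplest 1/2
BRR: Left { 0 }, Right { 1/2,1 } — simplest 1/4
BRRR: Left { 0 }, Right { 1/4,1/2,1 } — simplest 1/8
BRRRB: Left { 0,1/8 }, Right { 1/4,1/2,1 } — simplest 3/16
BRRRBR: Left { 0,1/8 }, Right { 3/16,1/4,1/2,1 } — simplest 5/32
BRRRBRB: Left { 0,1/8,5/32 }, Right { 3/16,1/4,1/2,1 } — simplest 11/64
BRRRBRBB: Left { 0,1/8,5/32,11/64 }, Right { 3/16,1/4,1/2,1 } — simplest 23/128
BRRRBRBBR: Left { 0,1/8,5/32,11/64 }, Right { 23/128,3/16,1/4,1/2,1 } — simplest 45/256
BRRRBRBBRR: Left { 0,1/8,5/32,11/64 }, Right { 45/256,23/128,3/16,1/4,1/2,1 } — simplest 89/512
BRRRBRBBRRR: Left { 0,1/8,5/32,11/64 }, Right { 89/512,45/256,23/128,3/16,1/4,1/2,1 } — simplest 177/1024
BRRRBRBBRRRR: Left { 0,1/8,5/32,11/64 }, Right { 177/1024,89/512,45/256,23/128,3/16,1/4,1/2,1 } — simplest 353/2048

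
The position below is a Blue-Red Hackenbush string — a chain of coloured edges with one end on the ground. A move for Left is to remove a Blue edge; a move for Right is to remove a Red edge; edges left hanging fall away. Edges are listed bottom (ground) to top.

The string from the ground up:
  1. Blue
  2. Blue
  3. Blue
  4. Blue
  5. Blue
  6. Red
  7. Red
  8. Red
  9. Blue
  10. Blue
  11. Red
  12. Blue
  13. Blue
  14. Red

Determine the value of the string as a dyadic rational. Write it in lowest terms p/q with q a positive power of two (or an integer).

Build g(s[:k]) for k = 1..14, string s = Blue Blue Blue Blue Blue Red Red Red Blue Blue Red Blue Blue Red.
1 of 14 · B · max L 0 · min R +∞ so 1
2 of 14 · BB · max L 1 · min R +∞ so 2
3 of 14 · BBB · max L 2 · min R +∞ so 3
4 of 14 · BBBB · max L 3 · min R +∞ so 4
5 of 14 · BBBBB · max L 4 · min R +∞ so 5
6 of 14 · BBBBBR · max L 4 · min R 5 so 9/2
7 of 14 · BBBBBRR · max L 4 · min R 9/2 so 17/4
8 of 14 · BBBBBRRR · max L 4 · min R 17/4 so 33/8
9 of 14 · BBBBBRRRB · max L 33/8 · min R 17/4 so 67/16
10 of 14 · BBBBBRRRBB · max L 67/16 · min R 17/4 so 135/32
11 of 14 · BBBBBRRRBBR · max L 67/16 · min R 135/32 so 269/64
12 of 14 · BBBBBRRRBBRB · max L 269/64 · min R 135/32 so 539/128
13 of 14 · BBBBBRRRBBRBB · max L 539/128 · min R 135/32 so 1079/256
14 of 14 · BBBBBRRRBBRBBR · max L 539/128 · min R 1079/256 so 2157/512

2157/512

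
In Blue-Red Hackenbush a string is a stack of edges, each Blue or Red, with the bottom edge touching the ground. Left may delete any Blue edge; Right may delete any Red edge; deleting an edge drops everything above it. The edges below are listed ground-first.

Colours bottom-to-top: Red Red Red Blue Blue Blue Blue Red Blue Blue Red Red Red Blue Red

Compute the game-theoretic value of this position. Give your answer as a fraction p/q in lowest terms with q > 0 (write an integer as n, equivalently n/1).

val_1 [R]  L=[none]  R=[0]  — -1
val_2 [RR]  L=[none]  R=[-1; 0]  — -2
val_3 [RRR]  L=[none]  R=[-2; -1; 0]  — -3
val_4 [RRRB]  L=[-3]  R=[-2; -1; 0]  — -5/2
val_5 [RRRBB]  L=[-3; -5/2]  R=[-2; -1; 0]  — -9/4
val_6 [RRRBBB]  L=[-3; -5/2; -9/4]  R=[-2; -1; 0]  — -17/8
val_7 [RRRBBBB]  L=[-3; -5/2; -9/4; -17/8]  R=[-2; -1; 0]  — -33/16
val_8 [RRRBBBBR]  L=[-3; -5/2; -9/4; -17/8]  R=[-33/16; -2; -1; 0]  — -67/32
val_9 [RRRBBBBRB]  L=[-3; -5/2; -9/4; -17/8; -67/32]  R=[-33/16; -2; -1; 0]  — -133/64
val_10 [RRRBBBBRBB]  L=[-3; -5/2; -9/4; -17/8; -67/32; -133/64]  R=[-33/16; -2; -1; 0]  — -265/128
val_11 [RRRBBBBRBBR]  L=[-3; -5/2; -9/4; -17/8; -67/32; -133/64]  R=[-265/128; -33/16; -2; -1; 0]  — -531/256
val_12 [RRRBBBBRBBRR]  L=[-3; -5/2; -9/4; -17/8; -67/32; -133/64]  R=[-531/256; -265/128; -33/16; -2; -1; 0]  — -1063/512
val_13 [RRRBBBBRBBRRR]  L=[-3; -5/2; -9/4; -17/8; -67/32; -133/64]  R=[-1063/512; -531/256; -265/128; -33/16; -2; -1; 0]  — -2127/1024
val_14 [RRRBBBBRBBRRRB]  L=[-3; -5/2; -9/4; -17/8; -67/32; -133/64; -2127/1024]  R=[-1063/512; -531/256; -265/128; -33/16; -2; -1; 0]  — -4253/2048
val_15 [RRRBBBBRBBRRRBR]  L=[-3; -5/2; -9/4; -17/8; -67/32; -133/64; -2127/1024]  R=[-4253/2048; -1063/512; -531/256; -265/128; -33/16; -2; -1; 0]  — -8507/4096

-8507/4096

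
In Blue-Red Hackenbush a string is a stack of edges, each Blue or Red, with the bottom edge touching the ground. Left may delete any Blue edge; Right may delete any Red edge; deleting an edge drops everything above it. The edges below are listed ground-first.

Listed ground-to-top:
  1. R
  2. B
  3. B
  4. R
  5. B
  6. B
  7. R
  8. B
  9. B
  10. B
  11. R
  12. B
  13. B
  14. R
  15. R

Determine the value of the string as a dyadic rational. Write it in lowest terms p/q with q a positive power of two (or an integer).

-4647/16384

step 1: add R to get R; options L={ · } R={ 0 } = -1
step 2: add B to get RB; options L={ -1 } R={ 0 } = -1/2
step 3: add B to get RBB; options L={ -1,-1/2 } R={ 0 } = -1/4
step 4: add R to get RBBR; options L={ -1,-1/2 } R={ -1/4,0 } = -3/8
step 5: add B to get RBBRB; options L={ -1,-1/2,-3/8 } R={ -1/4,0 } = -5/16
step 6: add B to get RBBRBB; options L={ -1,-1/2,-3/8,-5/16 } R={ -1/4,0 } = -9/32
step 7: add R to get RBBRBBR; options L={ -1,-1/2,-3/8,-5/16 } R={ -9/32,-1/4,0 } = -19/64
step 8: add B to get RBBRBBRB; options L={ -1,-1/2,-3/8,-5/16,-19/64 } R={ -9/32,-1/4,0 } = -37/128
step 9: add B to get RBBRBBRBB; options L={ -1,-1/2,-3/8,-5/16,-19/64,-37/128 } R={ -9/32,-1/4,0 } = -73/256
step 10: add B to get RBBRBBRBBB; options L={ -1,-1/2,-3/8,-5/16,-19/64,-37/128,-73/256 } R={ -9/32,-1/4,0 } = -145/512
step 11: add R to get RBBRBBRBBBR; options L={ -1,-1/2,-3/8,-5/16,-19/64,-37/128,-73/256 } R={ -145/512,-9/32,-1/4,0 } = -291/1024
step 12: add B to get RBBRBBRBBBRB; options L={ -1,-1/2,-3/8,-5/16,-19/64,-37/128,-73/256,-291/1024 } R={ -145/512,-9/32,-1/4,0 } = -581/2048
step 13: add B to get RBBRBBRBBBRBB; options L={ -1,-1/2,-3/8,-5/16,-19/64,-37/128,-73/256,-291/1024,-581/2048 } R={ -145/512,-9/32,-1/4,0 } = -1161/4096
step 14: add R to get RBBRBBRBBBRBBR; options L={ -1,-1/2,-3/8,-5/16,-19/64,-37/128,-73/256,-291/1024,-581/2048 } R={ -1161/4096,-145/512,-9/32,-1/4,0 } = -2323/8192
step 15: add R to get RBBRBBRBBBRBBRR; options L={ -1,-1/2,-3/8,-5/16,-19/64,-37/128,-73/256,-291/1024,-581/2048 } R={ -2323/8192,-1161/4096,-145/512,-9/32,-1/4,0 } = -4647/16384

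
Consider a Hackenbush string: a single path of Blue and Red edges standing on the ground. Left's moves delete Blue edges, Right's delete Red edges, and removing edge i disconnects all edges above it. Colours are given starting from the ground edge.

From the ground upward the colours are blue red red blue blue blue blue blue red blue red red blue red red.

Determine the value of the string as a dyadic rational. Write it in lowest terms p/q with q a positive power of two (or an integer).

val_1 [b]  L=[0]  R=[—]  — 1
val_2 [br]  L=[0]  R=[1]  — 1/2
val_3 [brr]  L=[0]  R=[1/2; 1]  — 1/4
val_4 [brrb]  L=[0; 1/4]  R=[1/2; 1]  — 3/8
val_5 [brrbb]  L=[0; 1/4; 3/8]  R=[1/2; 1]  — 7/16
val_6 [brrbbb]  L=[0; 1/4; 3/8; 7/16]  R=[1/2; 1]  — 15/32
val_7 [brrbbbb]  L=[0; 1/4; 3/8; 7/16; 15/32]  R=[1/2; 1]  — 31/64
val_8 [brrbbbbb]  L=[0; 1/4; 3/8; 7/16; 15/32; 31/64]  R=[1/2; 1]  — 63/128
val_9 [brrbbbbbr]  L=[0; 1/4; 3/8; 7/16; 15/32; 31/64]  R=[63/128; 1/2; 1]  — 125/256
val_10 [brrbbbbbrb]  L=[0; 1/4; 3/8; 7/16; 15/32; 31/64; 125/256]  R=[63/128; 1/2; 1]  — 251/512
val_11 [brrbbbbbrbr]  L=[0; 1/4; 3/8; 7/16; 15/32; 31/64; 125/256]  R=[251/512; 63/128; 1/2; 1]  — 501/1024
val_12 [brrbbbbbrbrr]  L=[0; 1/4; 3/8; 7/16; 15/32; 31/64; 125/256]  R=[501/1024; 251/512; 63/128; 1/2; 1]  — 1001/2048
val_13 [brrbbbbbrbrrb]  L=[0; 1/4; 3/8; 7/16; 15/32; 31/64; 125/256; 1001/2048]  R=[501/1024; 251/512; 63/128; 1/2; 1]  — 2003/4096
val_14 [brrbbbbbrbrrbr]  L=[0; 1/4; 3/8; 7/16; 15/32; 31/64; 125/256; 1001/2048]  R=[2003/4096; 501/1024; 251/512; 63/128; 1/2; 1]  — 4005/8192
val_15 [brrbbbbbrbrrbrr]  L=[0; 1/4; 3/8; 7/16; 15/32; 31/64; 125/256; 1001/2048]  R=[4005/8192; 2003/4096; 501/1024; 251/512; 63/128; 1/2; 1]  — 8009/16384

8009/16384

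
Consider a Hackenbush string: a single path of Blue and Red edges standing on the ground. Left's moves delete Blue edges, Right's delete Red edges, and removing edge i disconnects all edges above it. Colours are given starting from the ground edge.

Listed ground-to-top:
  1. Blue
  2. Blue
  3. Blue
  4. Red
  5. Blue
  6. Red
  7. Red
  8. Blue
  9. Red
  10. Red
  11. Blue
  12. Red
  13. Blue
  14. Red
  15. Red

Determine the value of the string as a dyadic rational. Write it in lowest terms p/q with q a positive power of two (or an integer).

10537/4096

Recurse on prefixes of the 15-edge string Blue Blue Blue Red Blue Red Red Blue Red Red Blue Red Blue Red Red:
1 of 15 · B · max L 0 · min R +∞ gives 1
2 of 15 · BB · max L 1 · min R +∞ gives 2
3 of 15 · BBB · max L 2 · min R +∞ gives 3
4 of 15 · BBBR · max L 2 · min R 3 gives 5/2
5 of 15 · BBBRB · max L 5/2 · min R 3 gives 11/4
6 of 15 · BBBRBR · max L 5/2 · min R 11/4 gives 21/8
7 of 15 · BBBRBRR · max L 5/2 · min R 21/8 gives 41/16
8 of 15 · BBBRBRRB · max L 41/16 · min R 21/8 gives 83/32
9 of 15 · BBBRBRRBR · max L 41/16 · min R 83/32 gives 165/64
10 of 15 · BBBRBRRBRR · max L 41/16 · min R 165/64 gives 329/128
11 of 15 · BBBRBRRBRRB · max L 329/128 · min R 165/64 gives 659/256
12 of 15 · BBBRBRRBRRBR · max L 329/128 · min R 659/256 gives 1317/512
13 of 15 · BBBRBRRBRRBRB · max L 1317/512 · min R 659/256 gives 2635/1024
14 of 15 · BBBRBRRBRRBRBR · max L 1317/512 · min R 2635/1024 gives 5269/2048
15 of 15 · BBBRBRRBRRBRBRR · max L 1317/512 · min R 5269/2048 gives 10537/4096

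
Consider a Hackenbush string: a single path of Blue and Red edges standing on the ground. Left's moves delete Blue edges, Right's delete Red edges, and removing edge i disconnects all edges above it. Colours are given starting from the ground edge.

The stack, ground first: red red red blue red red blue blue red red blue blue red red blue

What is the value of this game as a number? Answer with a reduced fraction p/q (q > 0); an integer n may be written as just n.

-11469/4096

Prefix values for red red red blue red red blue blue red red blue blue red red blue via {L|R} + simplicity:
1 of 15 · r · max L −∞ · min R 0 ⇒ -1
2 of 15 · rr · max L −∞ · min R -1 ⇒ -2
3 of 15 · rrr · max L −∞ · min R -2 ⇒ -3
4 of 15 · rrrb · max L -3 · min R -2 ⇒ -5/2
5 of 15 · rrrbr · max L -3 · min R -5/2 ⇒ -11/4
6 of 15 · rrrbrr · max L -3 · min R -11/4 ⇒ -23/8
7 of 15 · rrrbrrb · max L -23/8 · min R -11/4 ⇒ -45/16
8 of 15 · rrrbrrbb · max L -45/16 · min R -11/4 ⇒ -89/32
9 of 15 · rrrbrrbbr · max L -45/16 · min R -89/32 ⇒ -179/64
10 of 15 · rrrbrrbbrr · max L -45/16 · min R -179/64 ⇒ -359/128
11 of 15 · rrrbrrbbrrb · max L -359/128 · min R -179/64 ⇒ -717/256
12 of 15 · rrrbrrbbrrbb · max L -717/256 · min R -179/64 ⇒ -1433/512
13 of 15 · rrrbrrbbrrbbr · max L -717/256 · min R -1433/512 ⇒ -2867/1024
14 of 15 · rrrbrrbbrrbbrr · max L -717/256 · min R -2867/1024 ⇒ -5735/2048
15 of 15 · rrrbrrbbrrbbrrb · max L -5735/2048 · min R -2867/1024 ⇒ -11469/4096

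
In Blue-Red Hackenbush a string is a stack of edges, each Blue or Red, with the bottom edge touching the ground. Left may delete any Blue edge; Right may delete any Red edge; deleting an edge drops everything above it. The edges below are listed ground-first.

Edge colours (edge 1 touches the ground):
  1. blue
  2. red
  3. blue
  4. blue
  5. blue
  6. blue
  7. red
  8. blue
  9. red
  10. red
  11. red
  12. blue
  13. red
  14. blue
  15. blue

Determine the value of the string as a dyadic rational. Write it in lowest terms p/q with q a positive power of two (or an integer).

15639/16384

Recurse on prefixes of the 15-edge string blue red blue blue blue blue red blue red red red blue red blue blue:
val(b) = { 0 | · } = 1
val(br) = { 0 | 1 } = 1/2
val(brb) = { 0; 1/2 | 1 } = 3/4
val(brbb) = { 0; 1/2; 3/4 | 1 } = 7/8
val(brbbb) = { 0; 1/2; 3/4; 7/8 | 1 } = 15/16
val(brbbbb) = { 0; 1/2; 3/4; 7/8; 15/16 | 1 } = 31/32
val(brbbbbr) = { 0; 1/2; 3/4; 7/8; 15/16 | 31/32; 1 } = 61/64
val(brbbbbrb) = { 0; 1/2; 3/4; 7/8; 15/16; 61/64 | 31/32; 1 } = 123/128
val(brbbbbrbr) = { 0; 1/2; 3/4; 7/8; 15/16; 61/64 | 123/128; 31/32; 1 } = 245/256
val(brbbbbrbrr) = { 0; 1/2; 3/4; 7/8; 15/16; 61/64 | 245/256; 123/128; 31/32; 1 } = 489/512
val(brbbbbrbrrr) = { 0; 1/2; 3/4; 7/8; 15/16; 61/64 | 489/512; 245/256; 123/128; 31/32; 1 } = 977/1024
val(brbbbbrbrrrb) = { 0; 1/2; 3/4; 7/8; 15/16; 61/64; 977/1024 | 489/512; 245/256; 123/128; 31/32; 1 } = 1955/2048
val(brbbbbrbrrrbr) = { 0; 1/2; 3/4; 7/8; 15/16; 61/64; 977/1024 | 1955/2048; 489/512; 245/256; 123/128; 31/32; 1 } = 3909/4096
val(brbbbbrbrrrbrb) = { 0; 1/2; 3/4; 7/8; 15/16; 61/64; 977/1024; 3909/4096 | 1955/2048; 489/512; 245/256; 123/128; 31/32; 1 } = 7819/8192
val(brbbbbrbrrrbrbb) = { 0; 1/2; 3/4; 7/8; 15/16; 61/64; 977/1024; 3909/4096; 7819/8192 | 1955/2048; 489/512; 245/256; 123/128; 31/32; 1 } = 15639/16384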